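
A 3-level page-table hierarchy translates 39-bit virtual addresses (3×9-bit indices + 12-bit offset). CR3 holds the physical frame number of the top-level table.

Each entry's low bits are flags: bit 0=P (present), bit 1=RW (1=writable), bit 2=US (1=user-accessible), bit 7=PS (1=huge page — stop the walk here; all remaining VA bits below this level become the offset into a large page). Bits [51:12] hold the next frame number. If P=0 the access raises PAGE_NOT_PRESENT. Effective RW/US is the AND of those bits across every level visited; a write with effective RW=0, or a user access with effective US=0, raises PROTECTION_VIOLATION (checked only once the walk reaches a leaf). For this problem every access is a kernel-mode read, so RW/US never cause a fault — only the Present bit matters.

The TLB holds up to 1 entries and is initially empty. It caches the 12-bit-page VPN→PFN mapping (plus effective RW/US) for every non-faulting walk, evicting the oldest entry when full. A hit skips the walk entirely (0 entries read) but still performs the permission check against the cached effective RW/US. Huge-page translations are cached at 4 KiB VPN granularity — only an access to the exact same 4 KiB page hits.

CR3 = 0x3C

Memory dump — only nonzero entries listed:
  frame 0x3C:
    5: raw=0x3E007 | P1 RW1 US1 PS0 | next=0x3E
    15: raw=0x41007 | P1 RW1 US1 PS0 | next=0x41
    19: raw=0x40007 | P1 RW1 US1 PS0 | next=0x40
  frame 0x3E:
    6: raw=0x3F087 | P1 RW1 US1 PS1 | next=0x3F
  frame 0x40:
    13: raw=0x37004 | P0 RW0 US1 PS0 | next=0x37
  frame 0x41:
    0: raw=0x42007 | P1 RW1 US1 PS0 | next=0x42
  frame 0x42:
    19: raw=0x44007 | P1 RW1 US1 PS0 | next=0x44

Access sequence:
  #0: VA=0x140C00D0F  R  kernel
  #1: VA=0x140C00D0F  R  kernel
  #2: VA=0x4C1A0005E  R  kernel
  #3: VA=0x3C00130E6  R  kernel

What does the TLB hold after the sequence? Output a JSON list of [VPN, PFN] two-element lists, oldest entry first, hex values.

Walk each access:
#0 VA=0x140C00D0F (r,kernel):
  [0] read 0x3C idx=5: raw=0x3E007 flags P=1 W=1 U=1 S=0
  [1] read 0x3E idx=6: raw=0x3F087 flags P=1 W=1 U=1 S=1
  ✓ 0x3FD0F (huge @L1)  — 2 lookups
#1 VA=0x140C00D0F (r,kernel):
  TLB hit vpn=0x140C00 → PA=0x3FD0F
#2 VA=0x4C1A0005E (r,kernel):
  [0] read 0x3C idx=19: raw=0x40007 flags P=1 W=1 U=1 S=0
  [1] read 0x40 idx=13: raw=0x37004 flags P=0 W=0 U=1 S=0
  ⇒ fault: PAGE_NOT_PRESENT  — 2 lookups
#3 VA=0x3C00130E6 (r,kernel):
  [0] read 0x3C idx=15: raw=0x41007 flags P=1 W=1 U=1 S=0
  [1] read 0x41 idx=0: raw=0x42007 flags P=1 W=1 U=1 S=0
  [2] read 0x42 idx=19: raw=0x44007 flags P=1 W=1 U=1 S=0
  ✓ 0x440E6  — 3 lookups

TLB: [["0x3C0013", "0x44"]]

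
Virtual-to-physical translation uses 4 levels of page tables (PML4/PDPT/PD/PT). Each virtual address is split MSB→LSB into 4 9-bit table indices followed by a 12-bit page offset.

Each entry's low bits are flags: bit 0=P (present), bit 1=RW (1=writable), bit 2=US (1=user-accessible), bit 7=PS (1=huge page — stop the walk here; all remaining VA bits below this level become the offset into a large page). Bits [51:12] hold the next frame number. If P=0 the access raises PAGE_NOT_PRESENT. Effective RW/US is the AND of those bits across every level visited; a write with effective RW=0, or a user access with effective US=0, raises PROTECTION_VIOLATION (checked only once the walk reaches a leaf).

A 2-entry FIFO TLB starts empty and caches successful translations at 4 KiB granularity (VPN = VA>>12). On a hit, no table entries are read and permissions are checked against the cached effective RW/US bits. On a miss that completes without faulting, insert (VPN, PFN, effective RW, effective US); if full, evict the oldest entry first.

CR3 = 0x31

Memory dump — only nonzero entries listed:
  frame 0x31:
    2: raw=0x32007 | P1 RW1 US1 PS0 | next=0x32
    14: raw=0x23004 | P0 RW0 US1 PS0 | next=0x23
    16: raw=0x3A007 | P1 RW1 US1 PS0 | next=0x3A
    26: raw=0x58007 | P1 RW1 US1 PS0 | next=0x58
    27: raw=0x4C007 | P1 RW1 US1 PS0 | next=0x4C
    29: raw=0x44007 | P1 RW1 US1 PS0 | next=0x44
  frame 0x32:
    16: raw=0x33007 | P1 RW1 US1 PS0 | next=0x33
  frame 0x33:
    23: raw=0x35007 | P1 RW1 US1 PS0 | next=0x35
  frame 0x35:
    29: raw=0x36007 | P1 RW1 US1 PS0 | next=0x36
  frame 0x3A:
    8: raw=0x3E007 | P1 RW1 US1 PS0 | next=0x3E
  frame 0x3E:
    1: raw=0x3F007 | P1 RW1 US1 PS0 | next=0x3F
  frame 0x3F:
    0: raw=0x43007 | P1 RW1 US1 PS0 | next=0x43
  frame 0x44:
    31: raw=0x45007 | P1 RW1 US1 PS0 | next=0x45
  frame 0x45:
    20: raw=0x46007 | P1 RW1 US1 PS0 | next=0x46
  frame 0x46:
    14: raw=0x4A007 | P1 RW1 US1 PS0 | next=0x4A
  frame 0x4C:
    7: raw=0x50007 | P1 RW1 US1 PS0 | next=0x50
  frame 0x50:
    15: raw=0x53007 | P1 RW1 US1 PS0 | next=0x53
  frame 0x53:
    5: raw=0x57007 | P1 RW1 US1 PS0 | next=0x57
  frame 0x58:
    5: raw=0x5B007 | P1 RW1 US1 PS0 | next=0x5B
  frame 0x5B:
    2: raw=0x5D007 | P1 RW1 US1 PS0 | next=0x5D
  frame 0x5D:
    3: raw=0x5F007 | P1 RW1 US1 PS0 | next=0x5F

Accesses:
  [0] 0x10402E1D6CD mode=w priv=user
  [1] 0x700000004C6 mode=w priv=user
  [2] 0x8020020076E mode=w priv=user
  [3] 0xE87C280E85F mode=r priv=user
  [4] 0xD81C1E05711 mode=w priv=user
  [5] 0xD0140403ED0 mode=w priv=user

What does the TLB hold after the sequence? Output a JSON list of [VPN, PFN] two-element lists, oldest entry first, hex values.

Trace:
#0 VA=0x10402E1D6CD (w,user):
  L0: frame=0x31 idx=2 entry=0x32007 [P=1 RW=1 US=1 PS=0]
  L1: frame=0x32 idx=16 entry=0x33007 [P=1 RW=1 US=1 PS=0]
  L2: frame=0x33 idx=23 entry=0x35007 [P=1 RW=1 US=1 PS=0]
  L3: frame=0x35 idx=29 entry=0x36007 [P=1 RW=1 US=1 PS=0]
  → PA=0x366CD  (4 entries read)
#1 VA=0x700000004C6 (w,user):
  L0: frame=0x31 idx=14 entry=0x23004 [P=0 RW=0 US=1 PS=0]
  → PAGE_NOT_PRESENT  (1 entries read)
#2 VA=0x8020020076E (w,user):
  L0: frame=0x31 idx=16 entry=0x3A007 [P=1 RW=1 US=1 PS=0]
  L1: frame=0x3A idx=8 entry=0x3E007 [P=1 RW=1 US=1 PS=0]
  L2: frame=0x3E idx=1 entry=0x3F007 [P=1 RW=1 US=1 PS=0]
  L3: frame=0x3F idx=0 entry=0x43007 [P=1 RW=1 US=1 PS=0]
  → PA=0x4376E  (4 entries read)
#3 VA=0xE87C280E85F (r,user):
  L0: frame=0x31 idx=29 entry=0x44007 [P=1 RW=1 US=1 PS=0]
  L1: frame=0x44 idx=31 entry=0x45007 [P=1 RW=1 US=1 PS=0]
  L2: frame=0x45 idx=20 entry=0x46007 [P=1 RW=1 US=1 PS=0]
  L3: frame=0x46 idx=14 entry=0x4A007 [P=1 RW=1 US=1 PS=0]
  → PA=0x4A85F  (4 entries read)
#4 VA=0xD81C1E05711 (w,user):
  L0: frame=0x31 idx=27 entry=0x4C007 [P=1 RW=1 US=1 PS=0]
  L1: frame=0x4C idx=7 entry=0x50007 [P=1 RW=1 US=1 PS=0]
  L2: frame=0x50 idx=15 entry=0x53007 [P=1 RW=1 US=1 PS=0]
  L3: frame=0x53 idx=5 entry=0x57007 [P=1 RW=1 US=1 PS=0]
  → PA=0x57711  (4 entries read)
#5 VA=0xD0140403ED0 (w,user):
  L0: frame=0x31 idx=26 entry=0x58007 [P=1 RW=1 US=1 PS=0]
  L1: frame=0x58 idx=5 entry=0x5B007 [P=1 RW=1 US=1 PS=0]
  L2: frame=0x5B idx=2 entry=0x5D007 [P=1 RW=1 US=1 PS=0]
  L3: frame=0x5D idx=3 entry=0x5F007 [P=1 RW=1 US=1 PS=0]
  → PA=0x5FED0  (4 entries read)

TLB: [["0xD81C1E05", "0x57"], ["0xD0140403", "0x5F"]]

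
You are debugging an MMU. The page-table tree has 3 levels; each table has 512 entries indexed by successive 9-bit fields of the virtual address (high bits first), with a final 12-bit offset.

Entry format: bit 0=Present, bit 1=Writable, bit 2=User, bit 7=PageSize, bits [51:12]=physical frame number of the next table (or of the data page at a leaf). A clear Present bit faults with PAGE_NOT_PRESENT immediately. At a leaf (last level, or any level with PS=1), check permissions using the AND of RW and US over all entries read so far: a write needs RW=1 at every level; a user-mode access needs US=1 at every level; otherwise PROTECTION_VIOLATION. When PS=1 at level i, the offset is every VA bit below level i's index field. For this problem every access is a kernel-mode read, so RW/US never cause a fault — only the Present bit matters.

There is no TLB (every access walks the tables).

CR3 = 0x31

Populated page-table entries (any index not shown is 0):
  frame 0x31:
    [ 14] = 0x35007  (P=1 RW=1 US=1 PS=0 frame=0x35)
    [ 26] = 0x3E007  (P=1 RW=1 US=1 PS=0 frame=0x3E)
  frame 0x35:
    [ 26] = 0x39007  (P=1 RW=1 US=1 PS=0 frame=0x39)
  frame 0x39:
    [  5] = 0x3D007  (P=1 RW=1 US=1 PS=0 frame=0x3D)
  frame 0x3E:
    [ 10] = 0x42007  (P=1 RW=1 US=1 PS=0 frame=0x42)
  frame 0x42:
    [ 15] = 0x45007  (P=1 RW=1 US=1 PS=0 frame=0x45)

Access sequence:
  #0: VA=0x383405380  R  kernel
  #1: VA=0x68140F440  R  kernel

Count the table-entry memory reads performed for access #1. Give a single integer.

Trace:
#0 VA=0x383405380 (r,kernel):
  [0] read 0x31 idx=14: raw=0x35007 flags P=1 W=1 U=1 S=0
  [1] read 0x35 idx=26: raw=0x39007 flags P=1 W=1 U=1 S=0
  [2] read 0x39 idx=5: raw=0x3D007 flags P=1 W=1 U=1 S=0
  ⇒ phys 0x3D380  [3 reads]
#1 VA=0x68140F440 (r,kernel):
  [0] read 0x31 idx=26: raw=0x3E007 flags P=1 W=1 U=1 S=0
  [1] read 0x3E idx=10: raw=0x42007 flags P=1 W=1 U=1 S=0
  [2] read 0x42 idx=15: raw=0x45007 flags P=1 W=1 U=1 S=0
  ⇒ phys 0x45440  [3 reads]

Entries read for #1: 3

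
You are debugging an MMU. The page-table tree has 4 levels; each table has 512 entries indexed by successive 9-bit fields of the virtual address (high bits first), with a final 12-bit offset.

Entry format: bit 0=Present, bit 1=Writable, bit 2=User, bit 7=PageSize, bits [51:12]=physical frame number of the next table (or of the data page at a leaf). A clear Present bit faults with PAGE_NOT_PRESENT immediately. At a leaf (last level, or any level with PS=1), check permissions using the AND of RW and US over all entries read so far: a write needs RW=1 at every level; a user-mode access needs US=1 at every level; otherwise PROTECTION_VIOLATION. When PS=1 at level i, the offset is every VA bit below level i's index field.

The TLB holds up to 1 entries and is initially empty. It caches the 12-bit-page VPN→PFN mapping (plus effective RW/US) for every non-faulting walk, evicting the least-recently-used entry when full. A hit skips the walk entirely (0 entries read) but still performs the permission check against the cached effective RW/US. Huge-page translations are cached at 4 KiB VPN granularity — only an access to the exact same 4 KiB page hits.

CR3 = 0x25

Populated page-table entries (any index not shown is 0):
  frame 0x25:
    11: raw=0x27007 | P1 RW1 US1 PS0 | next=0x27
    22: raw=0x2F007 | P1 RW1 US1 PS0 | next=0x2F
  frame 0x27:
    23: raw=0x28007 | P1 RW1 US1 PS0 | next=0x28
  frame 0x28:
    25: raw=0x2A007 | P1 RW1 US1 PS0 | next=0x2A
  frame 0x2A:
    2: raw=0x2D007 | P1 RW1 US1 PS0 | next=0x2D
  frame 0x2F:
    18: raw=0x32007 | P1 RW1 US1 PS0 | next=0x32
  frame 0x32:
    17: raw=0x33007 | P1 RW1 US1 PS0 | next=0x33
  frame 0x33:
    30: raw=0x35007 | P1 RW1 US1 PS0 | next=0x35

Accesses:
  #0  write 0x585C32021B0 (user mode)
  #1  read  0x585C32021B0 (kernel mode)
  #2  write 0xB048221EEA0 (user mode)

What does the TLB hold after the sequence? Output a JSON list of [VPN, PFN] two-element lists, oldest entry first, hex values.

Trace:
#0 VA=0x585C32021B0 (w,user):
  L0 @0x25[11] → 0x27007  P=1,RW=1,US=1,PS=0
  L1 @0x27[23] → 0x28007  P=1,RW=1,US=1,PS=0
  L2 @0x28[25] → 0x2A007  P=1,RW=1,US=1,PS=0
  L3 @0x2A[2] → 0x2D007  P=1,RW=1,US=1,PS=0
  ⇒ phys 0x2D1B0  [4 reads]
#1 VA=0x585C32021B0 (r,kernel):
  TLB hit vpn=0x585C3202 → PA=0x2D1B0
#2 VA=0xB048221EEA0 (w,user):
  L0 @0x25[22] → 0x2F007  P=1,RW=1,US=1,PS=0
  L1 @0x2F[18] → 0x32007  P=1,RW=1,US=1,PS=0
  L2 @0x32[17] → 0x33007  P=1,RW=1,US=1,PS=0
  L3 @0x33[30] → 0x35007  P=1,RW=1,US=1,PS=0
  ⇒ phys 0x35EA0  [4 reads]

TLB: [["0xB048221E", "0x35"]]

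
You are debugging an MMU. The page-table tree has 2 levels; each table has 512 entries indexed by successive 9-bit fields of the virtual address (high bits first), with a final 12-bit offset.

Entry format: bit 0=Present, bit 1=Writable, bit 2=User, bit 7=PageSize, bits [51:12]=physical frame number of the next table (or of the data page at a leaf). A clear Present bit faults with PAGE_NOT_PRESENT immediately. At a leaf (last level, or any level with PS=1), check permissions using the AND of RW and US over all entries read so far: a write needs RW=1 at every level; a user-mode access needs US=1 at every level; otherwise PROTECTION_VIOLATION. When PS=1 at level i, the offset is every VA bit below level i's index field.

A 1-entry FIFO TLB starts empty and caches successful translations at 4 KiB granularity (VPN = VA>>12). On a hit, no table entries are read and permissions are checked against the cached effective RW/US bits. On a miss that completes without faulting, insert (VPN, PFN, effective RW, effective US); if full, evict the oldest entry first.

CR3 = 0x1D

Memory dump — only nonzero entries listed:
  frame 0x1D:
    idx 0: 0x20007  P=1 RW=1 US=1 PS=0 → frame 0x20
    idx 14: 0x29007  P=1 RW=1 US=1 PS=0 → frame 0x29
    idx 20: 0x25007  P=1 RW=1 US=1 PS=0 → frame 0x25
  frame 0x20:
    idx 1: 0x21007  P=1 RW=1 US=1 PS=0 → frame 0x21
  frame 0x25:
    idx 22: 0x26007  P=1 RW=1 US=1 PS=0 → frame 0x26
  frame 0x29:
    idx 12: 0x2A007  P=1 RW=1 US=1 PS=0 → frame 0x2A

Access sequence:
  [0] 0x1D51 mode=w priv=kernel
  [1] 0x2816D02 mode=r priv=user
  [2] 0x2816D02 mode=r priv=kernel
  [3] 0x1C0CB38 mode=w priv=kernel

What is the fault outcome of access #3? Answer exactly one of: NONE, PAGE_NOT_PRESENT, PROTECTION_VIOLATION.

Per-access translation:
#0 VA=0x1D51 (w,kernel):
  lvl0: tbl 0x1D, slot 0 ⇒ 0x20007 (P1/RW1/US1/PS0)
  lvl1: tbl 0x20, slot 1 ⇒ 0x21007 (P1/RW1/US1/PS0)
  ⇒ phys 0x21D51  [2 reads]
#1 VA=0x2816D02 (r,user):
  lvl0: tbl 0x1D, slot 20 ⇒ 0x25007 (P1/RW1/US1/PS0)
  lvl1: tbl 0x25, slot 22 ⇒ 0x26007 (P1/RW1/US1/PS0)
  ⇒ phys 0x26D02  [2 reads]
#2 VA=0x2816D02 (r,kernel):
  TLB hit vpn=0x2816 → PA=0x26D02
#3 VA=0x1C0CB38 (w,kernel):
  lvl0: tbl 0x1D, slot 14 ⇒ 0x29007 (P1/RW1/US1/PS0)
  lvl1: tbl 0x29, slot 12 ⇒ 0x2A007 (P1/RW1/US1/PS0)
  ⇒ phys 0x2AB38  [2 reads]

Access #3 fault: NONE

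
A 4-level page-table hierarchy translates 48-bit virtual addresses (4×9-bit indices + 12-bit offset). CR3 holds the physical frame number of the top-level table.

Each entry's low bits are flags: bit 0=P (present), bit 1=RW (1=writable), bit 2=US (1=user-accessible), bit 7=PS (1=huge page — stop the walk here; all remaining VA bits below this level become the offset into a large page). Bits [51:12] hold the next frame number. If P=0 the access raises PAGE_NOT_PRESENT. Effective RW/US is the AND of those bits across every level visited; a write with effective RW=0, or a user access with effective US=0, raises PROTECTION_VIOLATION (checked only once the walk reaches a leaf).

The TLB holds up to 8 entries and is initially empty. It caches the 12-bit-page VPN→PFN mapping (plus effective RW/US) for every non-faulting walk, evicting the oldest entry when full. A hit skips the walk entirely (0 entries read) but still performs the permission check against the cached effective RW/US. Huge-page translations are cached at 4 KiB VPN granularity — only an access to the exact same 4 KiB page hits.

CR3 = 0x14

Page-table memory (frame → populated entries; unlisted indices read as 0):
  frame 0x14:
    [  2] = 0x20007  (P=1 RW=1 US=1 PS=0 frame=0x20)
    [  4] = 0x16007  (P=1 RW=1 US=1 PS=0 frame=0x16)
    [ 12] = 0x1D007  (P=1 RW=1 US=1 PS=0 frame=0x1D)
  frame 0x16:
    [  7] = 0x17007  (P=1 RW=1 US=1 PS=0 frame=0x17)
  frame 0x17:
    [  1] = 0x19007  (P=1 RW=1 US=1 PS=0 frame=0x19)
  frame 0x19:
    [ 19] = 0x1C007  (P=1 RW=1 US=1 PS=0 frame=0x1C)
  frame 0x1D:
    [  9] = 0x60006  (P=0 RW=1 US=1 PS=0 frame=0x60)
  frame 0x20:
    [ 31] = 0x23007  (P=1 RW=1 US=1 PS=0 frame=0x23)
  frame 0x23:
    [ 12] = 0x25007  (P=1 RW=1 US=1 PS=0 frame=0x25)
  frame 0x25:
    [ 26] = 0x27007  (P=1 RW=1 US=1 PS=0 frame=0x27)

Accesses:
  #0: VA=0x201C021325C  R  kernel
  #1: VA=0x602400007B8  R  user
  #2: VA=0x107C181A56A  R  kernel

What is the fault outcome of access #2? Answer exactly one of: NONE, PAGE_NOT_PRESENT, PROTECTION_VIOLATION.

Trace:
#0 VA=0x201C021325C (r,kernel):
  L0: frame=0x14 idx=4 entry=0x16007 [P=1 RW=1 US=1 PS=0]
  L1: frame=0x16 idx=7 entry=0x17007 [P=1 RW=1 US=1 PS=0]
  L2: frame=0x17 idx=1 entry=0x19007 [P=1 RW=1 US=1 PS=0]
  L3: frame=0x19 idx=19 entry=0x1C007 [P=1 RW=1 US=1 PS=0]
  ⇒ phys 0x1C25C  [4 reads]
#1 VA=0x602400007B8 (r,user):
  L0: frame=0x14 idx=12 entry=0x1D007 [P=1 RW=1 US=1 PS=0]
  L1: frame=0x1D idx=9 entry=0x60006 [P=0 RW=1 US=1 PS=0]
  ✗ PAGE_NOT_PRESENT  [2 reads]
#2 VA=0x107C181A56A (r,kernel):
  L0: frame=0x14 idx=2 entry=0x20007 [P=1 RW=1 US=1 PS=0]
  L1: frame=0x20 idx=31 entry=0x23007 [P=1 RW=1 US=1 PS=0]
  L2: frame=0x23 idx=12 entry=0x25007 [P=1 RW=1 US=1 PS=0]
  L3: frame=0x25 idx=26 entry=0x27007 [P=1 RW=1 US=1 PS=0]
  ⇒ phys 0x2756A  [4 reads]

Access #2 fault: NONE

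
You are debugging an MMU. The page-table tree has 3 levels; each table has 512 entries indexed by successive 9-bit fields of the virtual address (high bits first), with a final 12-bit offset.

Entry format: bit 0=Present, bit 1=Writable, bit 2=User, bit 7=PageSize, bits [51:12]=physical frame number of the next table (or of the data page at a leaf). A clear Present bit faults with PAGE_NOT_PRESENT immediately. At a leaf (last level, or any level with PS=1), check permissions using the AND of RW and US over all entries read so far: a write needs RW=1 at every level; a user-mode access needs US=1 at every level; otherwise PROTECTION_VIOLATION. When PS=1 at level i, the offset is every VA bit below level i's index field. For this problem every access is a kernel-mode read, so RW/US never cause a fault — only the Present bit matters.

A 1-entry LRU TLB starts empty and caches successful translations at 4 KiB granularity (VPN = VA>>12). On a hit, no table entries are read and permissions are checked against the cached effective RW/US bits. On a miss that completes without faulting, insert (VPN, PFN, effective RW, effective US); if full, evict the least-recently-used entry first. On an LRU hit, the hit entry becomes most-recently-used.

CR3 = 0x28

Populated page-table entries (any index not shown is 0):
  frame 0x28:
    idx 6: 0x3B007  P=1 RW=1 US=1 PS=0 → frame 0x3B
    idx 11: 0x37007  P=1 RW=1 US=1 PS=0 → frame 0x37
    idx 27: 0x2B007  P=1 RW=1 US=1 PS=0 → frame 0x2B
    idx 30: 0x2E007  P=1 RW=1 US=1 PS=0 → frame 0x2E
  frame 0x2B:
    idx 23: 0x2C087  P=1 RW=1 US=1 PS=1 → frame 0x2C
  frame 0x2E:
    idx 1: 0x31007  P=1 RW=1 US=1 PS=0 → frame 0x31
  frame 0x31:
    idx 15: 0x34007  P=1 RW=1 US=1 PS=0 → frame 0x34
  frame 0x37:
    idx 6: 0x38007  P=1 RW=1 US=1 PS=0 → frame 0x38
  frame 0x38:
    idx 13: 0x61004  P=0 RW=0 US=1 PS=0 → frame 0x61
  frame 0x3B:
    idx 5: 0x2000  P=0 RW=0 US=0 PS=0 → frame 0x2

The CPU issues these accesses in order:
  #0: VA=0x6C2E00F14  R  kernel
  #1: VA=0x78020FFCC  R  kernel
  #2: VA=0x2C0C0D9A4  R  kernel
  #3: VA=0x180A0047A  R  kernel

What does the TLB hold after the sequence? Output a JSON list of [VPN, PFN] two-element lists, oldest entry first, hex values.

Trace:
#0 VA=0x6C2E00F14 (r,kernel):
  L0: frame=0x28 idx=27 entry=0x2B007 [P=1 RW=1 US=1 PS=0]
  L1: frame=0x2B idx=23 entry=0x2C087 [P=1 RW=1 US=1 PS=1]
  ⇒ phys 0x2CF14 (huge @L1)  [2 reads]
#1 VA=0x78020FFCC (r,kernel):
  L0: frame=0x28 idx=30 entry=0x2E007 [P=1 RW=1 US=1 PS=0]
  L1: frame=0x2E idx=1 entry=0x31007 [P=1 RW=1 US=1 PS=0]
  L2: frame=0x31 idx=15 entry=0x34007 [P=1 RW=1 US=1 PS=0]
  ⇒ phys 0x34FCC  [3 reads]
#2 VA=0x2C0C0D9A4 (r,kernel):
  L0: frame=0x28 idx=11 entry=0x37007 [P=1 RW=1 US=1 PS=0]
  L1: frame=0x37 idx=6 entry=0x38007 [P=1 RW=1 US=1 PS=0]
  L2: frame=0x38 idx=13 entry=0x61004 [P=0 RW=0 US=1 PS=0]
  ⇒ fault: PAGE_NOT_PRESENT  — 3 lookups
#3 VA=0x180A0047A (r,kernel):
  L0: frame=0x28 idx=6 entry=0x3B007 [P=1 RW=1 US=1 PS=0]
  L1: frame=0x3B idx=5 entry=0x2000 [P=0 RW=0 US=0 PS=0]
  ⇒ fault: PAGE_NOT_PRESENT  — 2 lookups

TLB: [["0x78020F", "0x34"]]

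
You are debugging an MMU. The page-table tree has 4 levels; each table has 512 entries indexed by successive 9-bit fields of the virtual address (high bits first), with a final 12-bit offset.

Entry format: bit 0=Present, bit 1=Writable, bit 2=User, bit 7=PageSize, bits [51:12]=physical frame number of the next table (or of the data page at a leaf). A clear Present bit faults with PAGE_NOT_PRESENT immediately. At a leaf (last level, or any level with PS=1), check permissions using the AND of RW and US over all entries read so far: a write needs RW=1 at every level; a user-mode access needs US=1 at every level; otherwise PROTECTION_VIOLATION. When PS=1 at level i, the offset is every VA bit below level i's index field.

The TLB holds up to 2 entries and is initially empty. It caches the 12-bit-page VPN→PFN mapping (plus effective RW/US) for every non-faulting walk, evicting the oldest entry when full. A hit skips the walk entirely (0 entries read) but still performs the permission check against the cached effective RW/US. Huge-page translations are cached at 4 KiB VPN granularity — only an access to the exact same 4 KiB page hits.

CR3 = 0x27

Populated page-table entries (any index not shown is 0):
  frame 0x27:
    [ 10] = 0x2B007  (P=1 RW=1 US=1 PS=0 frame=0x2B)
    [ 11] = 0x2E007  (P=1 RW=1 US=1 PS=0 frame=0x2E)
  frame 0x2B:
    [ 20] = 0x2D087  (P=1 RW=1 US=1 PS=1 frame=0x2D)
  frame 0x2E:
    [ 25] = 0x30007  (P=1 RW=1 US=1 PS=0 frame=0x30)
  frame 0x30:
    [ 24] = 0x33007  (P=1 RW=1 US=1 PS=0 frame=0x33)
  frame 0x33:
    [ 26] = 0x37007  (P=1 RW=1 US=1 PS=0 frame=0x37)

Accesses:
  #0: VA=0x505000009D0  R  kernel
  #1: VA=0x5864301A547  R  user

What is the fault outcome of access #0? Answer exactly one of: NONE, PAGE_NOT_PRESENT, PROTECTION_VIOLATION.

Per-access translation:
#0 VA=0x505000009D0 (r,kernel):
  L0 @0x27[10] → 0x2B007  P=1,RW=1,US=1,PS=0
  L1 @0x2B[20] → 0x2D087  P=1,RW=1,US=1,PS=1
  → PA=0x2D9D0 (huge @L1)  (2 entries read)
#1 VA=0x5864301A547 (r,user):
  L0 @0x27[11] → 0x2E007  P=1,RW=1,US=1,PS=0
  L1 @0x2E[25] → 0x30007  P=1,RW=1,US=1,PS=0
  L2 @0x30[24] → 0x33007  P=1,RW=1,US=1,PS=0
  L3 @0x33[26] → 0x37007  P=1,RW=1,US=1,PS=0
  → PA=0x37547  (4 entries read)

Access #0 fault: NONE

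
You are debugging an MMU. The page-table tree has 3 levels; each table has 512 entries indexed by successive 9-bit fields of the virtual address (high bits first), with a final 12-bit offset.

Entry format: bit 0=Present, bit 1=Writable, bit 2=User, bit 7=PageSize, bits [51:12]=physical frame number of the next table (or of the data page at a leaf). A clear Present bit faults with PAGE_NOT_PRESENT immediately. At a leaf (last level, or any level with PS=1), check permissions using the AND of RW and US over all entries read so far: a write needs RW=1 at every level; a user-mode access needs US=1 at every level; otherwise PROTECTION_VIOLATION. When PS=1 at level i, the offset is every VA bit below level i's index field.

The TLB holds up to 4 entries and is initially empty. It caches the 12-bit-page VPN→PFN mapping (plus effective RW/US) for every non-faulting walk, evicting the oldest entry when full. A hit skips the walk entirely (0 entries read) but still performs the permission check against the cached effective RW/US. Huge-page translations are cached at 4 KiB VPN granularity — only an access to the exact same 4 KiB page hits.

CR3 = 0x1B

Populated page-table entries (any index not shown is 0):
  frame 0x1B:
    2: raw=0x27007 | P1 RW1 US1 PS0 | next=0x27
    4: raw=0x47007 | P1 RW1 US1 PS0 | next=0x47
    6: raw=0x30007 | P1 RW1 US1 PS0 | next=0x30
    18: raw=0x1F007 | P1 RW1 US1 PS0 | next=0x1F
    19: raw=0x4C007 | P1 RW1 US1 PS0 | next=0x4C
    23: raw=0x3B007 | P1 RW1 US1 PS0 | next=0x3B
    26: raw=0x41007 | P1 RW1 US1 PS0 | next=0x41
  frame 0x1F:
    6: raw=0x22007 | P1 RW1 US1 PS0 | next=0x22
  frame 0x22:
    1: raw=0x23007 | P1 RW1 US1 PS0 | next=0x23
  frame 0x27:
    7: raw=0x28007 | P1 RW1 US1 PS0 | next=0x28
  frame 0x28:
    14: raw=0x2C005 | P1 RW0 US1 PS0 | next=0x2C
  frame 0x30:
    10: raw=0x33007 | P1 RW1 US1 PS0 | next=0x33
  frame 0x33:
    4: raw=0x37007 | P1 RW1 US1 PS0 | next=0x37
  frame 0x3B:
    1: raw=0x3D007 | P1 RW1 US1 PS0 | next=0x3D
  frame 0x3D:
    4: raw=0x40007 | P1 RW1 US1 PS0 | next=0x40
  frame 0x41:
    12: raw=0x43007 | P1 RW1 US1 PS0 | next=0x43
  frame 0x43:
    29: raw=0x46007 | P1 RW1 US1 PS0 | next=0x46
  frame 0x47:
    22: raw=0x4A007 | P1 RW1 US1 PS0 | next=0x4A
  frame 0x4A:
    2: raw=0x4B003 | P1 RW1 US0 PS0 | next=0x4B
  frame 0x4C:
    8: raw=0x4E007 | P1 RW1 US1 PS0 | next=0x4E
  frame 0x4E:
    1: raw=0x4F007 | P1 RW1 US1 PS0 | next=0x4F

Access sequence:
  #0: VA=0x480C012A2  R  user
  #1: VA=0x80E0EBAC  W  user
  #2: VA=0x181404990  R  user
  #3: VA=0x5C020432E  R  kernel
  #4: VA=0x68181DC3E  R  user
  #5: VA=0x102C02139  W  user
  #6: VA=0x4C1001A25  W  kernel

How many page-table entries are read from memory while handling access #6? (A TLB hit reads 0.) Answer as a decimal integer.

Per-access translation:
#0 VA=0x480C012A2 (r,user):
  lvl0: tbl 0x1B, slot 18 ⇒ 0x1F007 (P1/RW1/US1/PS0)
  lvl1: tbl 0x1F, slot 6 ⇒ 0x22007 (P1/RW1/US1/PS0)
  lvl2: tbl 0x22, slot 1 ⇒ 0x23007 (P1/RW1/US1/PS0)
  ⇒ phys 0x232A2  [3 reads]
#1 VA=0x80E0EBAC (w,user):
  lvl0: tbl 0x1B, slot 2 ⇒ 0x27007 (P1/RW1/US1/PS0)
  lvl1: tbl 0x27, slot 7 ⇒ 0x28007 (P1/RW1/US1/PS0)
  lvl2: tbl 0x28, slot 14 ⇒ 0x2C005 (P1/RW0/US1/PS0)
  → PROTECTION_VIOLATION  (3 entries read)
#2 VA=0x181404990 (r,user):
  lvl0: tbl 0x1B, slot 6 ⇒ 0x30007 (P1/RW1/US1/PS0)
  lvl1: tbl 0x30, slot 10 ⇒ 0x33007 (P1/RW1/US1/PS0)
  lvl2: tbl 0x33, slot 4 ⇒ 0x37007 (P1/RW1/US1/PS0)
  ⇒ phys 0x37990  [3 reads]
#3 VA=0x5C020432E (r,kernel):
  lvl0: tbl 0x1B, slot 23 ⇒ 0x3B007 (P1/RW1/US1/PS0)
  lvl1: tbl 0x3B, slot 1 ⇒ 0x3D007 (P1/RW1/US1/PS0)
  lvl2: tbl 0x3D, slot 4 ⇒ 0x40007 (P1/RW1/US1/PS0)
  ⇒ phys 0x4032E  [3 reads]
#4 VA=0x68181DC3E (r,user):
  lvl0: tbl 0x1B, slot 26 ⇒ 0x41007 (P1/RW1/US1/PS0)
  lvl1: tbl 0x41, slot 12 ⇒ 0x43007 (P1/RW1/US1/PS0)
  lvl2: tbl 0x43, slot 29 ⇒ 0x46007 (P1/RW1/US1/PS0)
  ⇒ phys 0x46C3E  [3 reads]
#5 VA=0x102C02139 (w,user):
  lvl0: tbl 0x1B, slot 4 ⇒ 0x47007 (P1/RW1/US1/PS0)
  lvl1: tbl 0x47, slot 22 ⇒ 0x4A007 (P1/RW1/US1/PS0)
  lvl2: tbl 0x4A, slot 2 ⇒ 0x4B003 (P1/RW1/US0/PS0)
  → PROTECTION_VIOLATION  (3 entries read)
#6 VA=0x4C1001A25 (w,kernel):
  lvl0: tbl 0x1B, slot 19 ⇒ 0x4C007 (P1/RW1/US1/PS0)
  lvl1: tbl 0x4C, slot 8 ⇒ 0x4E007 (P1/RW1/US1/PS0)
  lvl2: tbl 0x4E, slot 1 ⇒ 0x4F007 (P1/RW1/US1/PS0)
  ⇒ phys 0x4FA25  [3 reads]

Entries read for #6: 3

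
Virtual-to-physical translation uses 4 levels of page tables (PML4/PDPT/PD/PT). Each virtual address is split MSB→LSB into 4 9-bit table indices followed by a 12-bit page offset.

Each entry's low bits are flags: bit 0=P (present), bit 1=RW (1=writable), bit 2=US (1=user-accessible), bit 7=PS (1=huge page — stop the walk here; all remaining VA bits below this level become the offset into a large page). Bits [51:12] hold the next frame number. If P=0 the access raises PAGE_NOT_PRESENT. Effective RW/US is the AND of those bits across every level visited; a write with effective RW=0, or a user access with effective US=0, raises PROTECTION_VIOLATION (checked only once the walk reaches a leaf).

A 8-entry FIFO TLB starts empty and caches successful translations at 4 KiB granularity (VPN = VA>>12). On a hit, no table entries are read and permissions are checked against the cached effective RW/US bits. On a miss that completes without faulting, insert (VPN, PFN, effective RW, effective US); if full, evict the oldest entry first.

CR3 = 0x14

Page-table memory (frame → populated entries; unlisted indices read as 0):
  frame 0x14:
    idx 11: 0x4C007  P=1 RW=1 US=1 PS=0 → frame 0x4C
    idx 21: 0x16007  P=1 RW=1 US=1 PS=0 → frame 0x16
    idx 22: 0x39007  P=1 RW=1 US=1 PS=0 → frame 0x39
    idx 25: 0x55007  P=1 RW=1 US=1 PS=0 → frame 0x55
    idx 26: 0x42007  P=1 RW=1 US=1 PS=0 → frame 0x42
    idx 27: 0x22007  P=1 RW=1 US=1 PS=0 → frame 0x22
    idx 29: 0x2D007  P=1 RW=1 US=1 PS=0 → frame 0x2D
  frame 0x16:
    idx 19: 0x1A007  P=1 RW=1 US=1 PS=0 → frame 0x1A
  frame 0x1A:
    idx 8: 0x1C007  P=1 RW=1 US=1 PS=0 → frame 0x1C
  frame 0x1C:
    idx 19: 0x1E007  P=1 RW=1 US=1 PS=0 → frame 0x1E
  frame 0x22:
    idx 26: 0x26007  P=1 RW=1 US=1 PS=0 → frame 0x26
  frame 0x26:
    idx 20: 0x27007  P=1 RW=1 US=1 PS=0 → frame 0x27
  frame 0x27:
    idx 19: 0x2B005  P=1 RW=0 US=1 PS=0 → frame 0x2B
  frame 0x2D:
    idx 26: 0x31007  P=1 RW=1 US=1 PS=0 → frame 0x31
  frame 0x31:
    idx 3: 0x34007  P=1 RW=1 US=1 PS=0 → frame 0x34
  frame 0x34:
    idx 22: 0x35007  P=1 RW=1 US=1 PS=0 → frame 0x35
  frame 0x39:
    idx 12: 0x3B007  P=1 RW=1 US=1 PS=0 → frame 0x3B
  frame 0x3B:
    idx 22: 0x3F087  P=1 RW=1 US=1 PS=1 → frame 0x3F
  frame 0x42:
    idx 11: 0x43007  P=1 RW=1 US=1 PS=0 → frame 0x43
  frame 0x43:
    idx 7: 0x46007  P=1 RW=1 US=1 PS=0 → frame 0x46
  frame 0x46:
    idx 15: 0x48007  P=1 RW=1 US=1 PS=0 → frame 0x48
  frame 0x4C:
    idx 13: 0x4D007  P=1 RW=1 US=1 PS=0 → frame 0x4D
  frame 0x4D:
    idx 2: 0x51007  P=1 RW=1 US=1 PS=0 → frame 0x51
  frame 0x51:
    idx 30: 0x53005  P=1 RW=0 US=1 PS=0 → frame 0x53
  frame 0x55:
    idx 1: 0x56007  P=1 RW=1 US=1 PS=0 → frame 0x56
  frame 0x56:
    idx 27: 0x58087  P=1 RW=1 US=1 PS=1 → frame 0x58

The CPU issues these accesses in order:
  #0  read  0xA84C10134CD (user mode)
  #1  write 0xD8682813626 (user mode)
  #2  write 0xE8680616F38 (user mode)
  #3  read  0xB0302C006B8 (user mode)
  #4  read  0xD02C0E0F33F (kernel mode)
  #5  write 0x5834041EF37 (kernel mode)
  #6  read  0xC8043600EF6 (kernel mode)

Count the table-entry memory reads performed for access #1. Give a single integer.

Per-access translation:
#0 VA=0xA84C10134CD (r,user):
  lvl0: tbl 0x14, slot 21 ⇒ 0x16007 (P1/RW1/US1/PS0)
  lvl1: tbl 0x16, slot 19 ⇒ 0x1A007 (P1/RW1/US1/PS0)
  lvl2: tbl 0x1A, slot 8 ⇒ 0x1C007 (P1/RW1/US1/PS0)
  lvl3: tbl 0x1C, slot 19 ⇒ 0x1E007 (P1/RW1/US1/PS0)
  ✓ 0x1E4CD  — 4 lookups
#1 VA=0xD8682813626 (w,user):
  lvl0: tbl 0x14, slot 27 ⇒ 0x22007 (P1/RW1/US1/PS0)
  lvl1: tbl 0x22, slot 26 ⇒ 0x26007 (P1/RW1/US1/PS0)
  lvl2: tbl 0x26, slot 20 ⇒ 0x27007 (P1/RW1/US1/PS0)
  lvl3: tbl 0x27, slot 19 ⇒ 0x2B005 (P1/RW0/US1/PS0)
  ⇒ fault: PROTECTION_VIOLATION  — 4 lookups
#2 VA=0xE8680616F38 (w,user):
  lvl0: tbl 0x14, slot 29 ⇒ 0x2D007 (P1/RW1/US1/PS0)
  lvl1: tbl 0x2D, slot 26 ⇒ 0x31007 (P1/RW1/US1/PS0)
  lvl2: tbl 0x31, slot 3 ⇒ 0x34007 (P1/RW1/US1/PS0)
  lvl3: tbl 0x34, slot 22 ⇒ 0x35007 (P1/RW1/US1/PS0)
  ✓ 0x35F38  — 4 lookups
#3 VA=0xB0302C006B8 (r,user):
  lvl0: tbl 0x14, slot 22 ⇒ 0x39007 (P1/RW1/US1/PS0)
  lvl1: tbl 0x39, slot 12 ⇒ 0x3B007 (P1/RW1/US1/PS0)
  lvl2: tbl 0x3B, slot 22 ⇒ 0x3F087 (P1/RW1/US1/PS1)
  ✓ 0x3F6B8 (huge @L2)  — 3 lookups
#4 VA=0xD02C0E0F33F (r,kernel):
  lvl0: tbl 0x14, slot 26 ⇒ 0x42007 (P1/RW1/US1/PS0)
  lvl1: tbl 0x42, slot 11 ⇒ 0x43007 (P1/RW1/US1/PS0)
  lvl2: tbl 0x43, slot 7 ⇒ 0x46007 (P1/RW1/US1/PS0)
  lvl3: tbl 0x46, slot 15 ⇒ 0x48007 (P1/RW1/US1/PS0)
  ✓ 0x4833F  — 4 lookups
#5 VA=0x5834041EF37 (w,kernel):
  lvl0: tbl 0x14, slot 11 ⇒ 0x4C007 (P1/RW1/US1/PS0)
  lvl1: tbl 0x4C, slot 13 ⇒ 0x4D007 (P1/RW1/US1/PS0)
  lvl2: tbl 0x4D, slot 2 ⇒ 0x51007 (P1/RW1/US1/PS0)
  lvl3: tbl 0x51, slot 30 ⇒ 0x53005 (P1/RW0/US1/PS0)
  ⇒ fault: PROTECTION_VIOLATION  — 4 lookups
#6 VA=0xC8043600EF6 (r,kernel):
  lvl0: tbl 0x14, slot 25 ⇒ 0x55007 (P1/RW1/US1/PS0)
  lvl1: tbl 0x55, slot 1 ⇒ 0x56007 (P1/RW1/US1/PS0)
  lvl2: tbl 0x56, slot 27 ⇒ 0x58087 (P1/RW1/US1/PS1)
  ✓ 0x58EF6 (huge @L2)  — 3 lookups

Entries read for #1: 4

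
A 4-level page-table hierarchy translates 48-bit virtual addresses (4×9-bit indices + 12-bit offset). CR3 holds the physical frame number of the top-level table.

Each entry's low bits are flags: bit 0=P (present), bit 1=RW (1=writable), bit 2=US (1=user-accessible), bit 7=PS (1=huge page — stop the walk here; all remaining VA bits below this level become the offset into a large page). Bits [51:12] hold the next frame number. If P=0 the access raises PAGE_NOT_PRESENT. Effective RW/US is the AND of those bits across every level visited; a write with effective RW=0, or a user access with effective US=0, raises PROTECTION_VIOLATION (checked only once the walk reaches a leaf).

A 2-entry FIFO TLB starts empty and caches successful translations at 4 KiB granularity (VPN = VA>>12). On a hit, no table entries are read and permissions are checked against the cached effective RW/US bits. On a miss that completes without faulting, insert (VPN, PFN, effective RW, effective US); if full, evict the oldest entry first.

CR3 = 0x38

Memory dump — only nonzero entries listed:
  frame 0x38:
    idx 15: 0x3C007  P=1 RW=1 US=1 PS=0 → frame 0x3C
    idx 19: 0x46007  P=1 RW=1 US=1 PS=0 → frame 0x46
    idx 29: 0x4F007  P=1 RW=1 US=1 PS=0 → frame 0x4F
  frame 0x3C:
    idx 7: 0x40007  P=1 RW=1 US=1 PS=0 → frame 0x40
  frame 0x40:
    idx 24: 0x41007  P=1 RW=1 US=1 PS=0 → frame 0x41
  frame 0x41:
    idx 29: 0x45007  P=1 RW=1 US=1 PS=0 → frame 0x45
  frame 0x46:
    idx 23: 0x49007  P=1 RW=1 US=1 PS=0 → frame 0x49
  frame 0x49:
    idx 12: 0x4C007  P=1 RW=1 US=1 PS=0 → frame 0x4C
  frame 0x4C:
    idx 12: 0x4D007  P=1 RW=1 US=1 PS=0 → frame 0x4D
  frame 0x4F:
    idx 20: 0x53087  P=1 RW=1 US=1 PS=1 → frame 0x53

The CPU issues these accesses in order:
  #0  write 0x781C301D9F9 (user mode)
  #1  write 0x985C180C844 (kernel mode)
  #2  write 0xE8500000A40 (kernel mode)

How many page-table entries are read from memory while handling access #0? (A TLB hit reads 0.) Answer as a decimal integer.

Walk each access:
#0 VA=0x781C301D9F9 (w,user):
  L0: frame=0x38 idx=15 entry=0x3C007 [P=1 RW=1 US=1 PS=0]
  L1: frame=0x3C idx=7 entry=0x40007 [P=1 RW=1 US=1 PS=0]
  L2: frame=0x40 idx=24 entry=0x41007 [P=1 RW=1 US=1 PS=0]
  L3: frame=0x41 idx=29 entry=0x45007 [P=1 RW=1 US=1 PS=0]
  ⇒ phys 0x459F9  [4 reads]
#1 VA=0x985C180C844 (w,kernel):
  L0: frame=0x38 idx=19 entry=0x46007 [P=1 RW=1 US=1 PS=0]
  L1: frame=0x46 idx=23 entry=0x49007 [P=1 RW=1 US=1 PS=0]
  L2: frame=0x49 idx=12 entry=0x4C007 [P=1 RW=1 US=1 PS=0]
  L3: frame=0x4C idx=12 entry=0x4D007 [P=1 RW=1 US=1 PS=0]
  ⇒ phys 0x4D844  [4 reads]
#2 VA=0xE8500000A40 (w,kernel):
  L0: frame=0x38 idx=29 entry=0x4F007 [P=1 RW=1 US=1 PS=0]
  L1: frame=0x4F idx=20 entry=0x53087 [P=1 RW=1 US=1 PS=1]
  ⇒ phys 0x53A40 (huge @L1)  [2 reads]

Entries read for #0: 4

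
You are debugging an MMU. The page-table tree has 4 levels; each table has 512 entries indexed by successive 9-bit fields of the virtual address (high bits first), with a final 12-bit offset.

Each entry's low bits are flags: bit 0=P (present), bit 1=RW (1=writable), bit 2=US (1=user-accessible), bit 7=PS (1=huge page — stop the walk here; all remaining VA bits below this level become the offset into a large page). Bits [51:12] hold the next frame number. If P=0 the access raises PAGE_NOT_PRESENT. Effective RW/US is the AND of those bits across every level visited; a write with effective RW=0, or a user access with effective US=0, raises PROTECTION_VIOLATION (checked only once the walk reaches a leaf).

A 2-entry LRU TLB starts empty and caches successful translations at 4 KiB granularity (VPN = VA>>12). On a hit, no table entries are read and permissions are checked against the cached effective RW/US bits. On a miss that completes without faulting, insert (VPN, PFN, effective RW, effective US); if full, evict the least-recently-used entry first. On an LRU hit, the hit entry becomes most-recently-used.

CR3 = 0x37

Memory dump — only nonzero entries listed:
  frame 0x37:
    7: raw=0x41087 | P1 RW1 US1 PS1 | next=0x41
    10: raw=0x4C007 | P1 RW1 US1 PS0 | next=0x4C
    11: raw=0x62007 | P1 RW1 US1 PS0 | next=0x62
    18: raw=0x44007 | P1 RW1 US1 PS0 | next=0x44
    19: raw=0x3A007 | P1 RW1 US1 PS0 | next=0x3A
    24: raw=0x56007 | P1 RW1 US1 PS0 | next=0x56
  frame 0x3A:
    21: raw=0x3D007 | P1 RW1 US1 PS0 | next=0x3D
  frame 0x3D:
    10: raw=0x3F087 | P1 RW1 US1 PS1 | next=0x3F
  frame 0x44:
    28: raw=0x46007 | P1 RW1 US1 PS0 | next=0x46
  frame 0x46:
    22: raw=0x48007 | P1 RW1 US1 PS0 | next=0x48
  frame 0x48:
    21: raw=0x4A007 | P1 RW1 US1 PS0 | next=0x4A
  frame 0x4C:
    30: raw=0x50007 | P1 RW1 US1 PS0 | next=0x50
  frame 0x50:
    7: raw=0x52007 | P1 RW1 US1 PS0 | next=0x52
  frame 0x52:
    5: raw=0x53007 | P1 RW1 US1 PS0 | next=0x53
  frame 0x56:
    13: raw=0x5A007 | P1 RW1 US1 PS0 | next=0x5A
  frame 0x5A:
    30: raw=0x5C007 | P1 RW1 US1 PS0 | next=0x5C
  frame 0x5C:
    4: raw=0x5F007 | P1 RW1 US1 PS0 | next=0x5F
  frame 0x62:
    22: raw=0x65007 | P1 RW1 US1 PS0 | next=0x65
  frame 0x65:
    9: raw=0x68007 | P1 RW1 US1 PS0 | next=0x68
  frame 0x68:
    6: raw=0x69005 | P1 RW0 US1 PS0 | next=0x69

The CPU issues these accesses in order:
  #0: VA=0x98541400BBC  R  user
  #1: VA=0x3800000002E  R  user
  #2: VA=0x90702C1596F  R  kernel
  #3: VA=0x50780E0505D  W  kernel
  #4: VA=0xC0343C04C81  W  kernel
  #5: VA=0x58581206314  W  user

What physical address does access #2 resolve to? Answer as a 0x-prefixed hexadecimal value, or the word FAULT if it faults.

Walk each access:
#0 VA=0x98541400BBC (r,user):
  L0 @0x37[19] → 0x3A007  P=1,RW=1,US=1,PS=0
  L1 @0x3A[21] → 0x3D007  P=1,RW=1,US=1,PS=0
  L2 @0x3D[10] → 0x3F087  P=1,RW=1,US=1,PS=1
  ⇒ phys 0x3FBBC (huge @L2)  [3 reads]
#1 VA=0x3800000002E (r,user):
  L0 @0x37[7] → 0x41087  P=1,RW=1,US=1,PS=1
  ⇒ phys 0x4102E (huge @L0)  [1 reads]
#2 VA=0x90702C1596F (r,kernel):
  L0 @0x37[18] → 0x44007  P=1,RW=1,US=1,PS=0
  L1 @0x44[28] → 0x46007  P=1,RW=1,US=1,PS=0
  L2 @0x46[22] → 0x48007  P=1,RW=1,US=1,PS=0
  L3 @0x48[21] → 0x4A007  P=1,RW=1,US=1,PS=0
  ⇒ phys 0x4A96F  [4 reads]
#3 VA=0x50780E0505D (w,kernel):
  L0 @0x37[10] → 0x4C007  P=1,RW=1,US=1,PS=0
  L1 @0x4C[30] → 0x50007  P=1,RW=1,US=1,PS=0
  L2 @0x50[7] → 0x52007  P=1,RW=1,US=1,PS=0
  L3 @0x52[5] → 0x53007  P=1,RW=1,US=1,PS=0
  ⇒ phys 0x5305D  [4 reads]
#4 VA=0xC0343C04C81 (w,kernel):
  L0 @0x37[24] → 0x56007  P=1,RW=1,US=1,PS=0
  L1 @0x56[13] → 0x5A007  P=1,RW=1,US=1,PS=0
  L2 @0x5A[30] → 0x5C007  P=1,RW=1,US=1,PS=0
  L3 @0x5C[4] → 0x5F007  P=1,RW=1,US=1,PS=0
  ⇒ phys 0x5FC81  [4 reads]
#5 VA=0x58581206314 (w,user):
  L0 @0x37[11] → 0x62007  P=1,RW=1,US=1,PS=0
  L1 @0x62[22] → 0x65007  P=1,RW=1,US=1,PS=0
  L2 @0x65[9] → 0x68007  P=1,RW=1,US=1,PS=0
  L3 @0x68[6] → 0x69005  P=1,RW=0,US=1,PS=0
  → PROTECTION_VIOLATION  (4 entries read)

Access #2 PA: 0x4A96F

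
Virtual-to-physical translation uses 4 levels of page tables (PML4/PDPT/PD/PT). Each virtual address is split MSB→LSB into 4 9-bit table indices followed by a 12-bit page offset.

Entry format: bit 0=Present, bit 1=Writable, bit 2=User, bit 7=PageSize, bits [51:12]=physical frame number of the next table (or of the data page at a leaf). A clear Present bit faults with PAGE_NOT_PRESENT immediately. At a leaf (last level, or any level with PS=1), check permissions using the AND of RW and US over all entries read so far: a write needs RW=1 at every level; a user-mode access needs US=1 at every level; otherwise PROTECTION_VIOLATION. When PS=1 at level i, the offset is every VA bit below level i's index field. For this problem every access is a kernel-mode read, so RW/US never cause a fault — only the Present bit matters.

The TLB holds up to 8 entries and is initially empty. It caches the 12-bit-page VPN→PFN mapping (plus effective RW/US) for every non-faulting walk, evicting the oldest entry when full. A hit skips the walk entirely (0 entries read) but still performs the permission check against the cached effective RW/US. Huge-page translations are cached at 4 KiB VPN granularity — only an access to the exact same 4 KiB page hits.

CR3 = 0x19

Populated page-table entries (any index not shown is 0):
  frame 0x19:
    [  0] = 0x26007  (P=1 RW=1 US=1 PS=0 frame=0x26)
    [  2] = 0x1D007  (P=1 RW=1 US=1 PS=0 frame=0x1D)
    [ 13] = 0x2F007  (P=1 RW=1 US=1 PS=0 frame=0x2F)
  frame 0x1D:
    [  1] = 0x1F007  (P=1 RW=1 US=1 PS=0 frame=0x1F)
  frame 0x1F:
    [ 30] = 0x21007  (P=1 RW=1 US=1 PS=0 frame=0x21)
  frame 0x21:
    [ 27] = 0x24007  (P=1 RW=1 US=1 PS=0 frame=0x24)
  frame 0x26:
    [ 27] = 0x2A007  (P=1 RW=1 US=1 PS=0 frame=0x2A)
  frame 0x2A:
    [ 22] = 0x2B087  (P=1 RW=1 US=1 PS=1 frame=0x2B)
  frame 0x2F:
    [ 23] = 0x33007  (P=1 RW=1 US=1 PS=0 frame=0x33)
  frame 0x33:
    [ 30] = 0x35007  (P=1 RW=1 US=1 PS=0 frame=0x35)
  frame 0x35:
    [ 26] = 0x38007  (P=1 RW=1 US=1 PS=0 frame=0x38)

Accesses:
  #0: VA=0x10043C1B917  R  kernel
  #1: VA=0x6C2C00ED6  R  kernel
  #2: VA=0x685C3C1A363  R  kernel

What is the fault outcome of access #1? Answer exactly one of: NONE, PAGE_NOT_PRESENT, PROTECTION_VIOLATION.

Trace:
#0 VA=0x10043C1B917 (r,kernel):
  L0: frame=0x19 idx=2 entry=0x1D007 [P=1 RW=1 US=1 PS=0]
  L1: frame=0x1D idx=1 entry=0x1F007 [P=1 RW=1 US=1 PS=0]
  L2: frame=0x1F idx=30 entry=0x21007 [P=1 RW=1 US=1 PS=0]
  L3: frame=0x21 idx=27 entry=0x24007 [P=1 RW=1 US=1 PS=0]
  ✓ 0x24917  — 4 lookups
#1 VA=0x6C2C00ED6 (r,kernel):
  L0: frame=0x19 idx=0 entry=0x26007 [P=1 RW=1 US=1 PS=0]
  L1: frame=0x26 idx=27 entry=0x2A007 [P=1 RW=1 US=1 PS=0]
  L2: frame=0x2A idx=22 entry=0x2B087 [P=1 RW=1 US=1 PS=1]
  ✓ 0x2BED6 (huge @L2)  — 3 lookups
#2 VA=0x685C3C1A363 (r,kernel):
  L0: frame=0x19 idx=13 entry=0x2F007 [P=1 RW=1 US=1 PS=0]
  L1: frame=0x2F idx=23 entry=0x33007 [P=1 RW=1 US=1 PS=0]
  L2: frame=0x33 idx=30 entry=0x35007 [P=1 RW=1 US=1 PS=0]
  L3: frame=0x35 idx=26 entry=0x38007 [P=1 RW=1 US=1 PS=0]
  ✓ 0x38363  — 4 lookups

Access #1 fault: NONE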